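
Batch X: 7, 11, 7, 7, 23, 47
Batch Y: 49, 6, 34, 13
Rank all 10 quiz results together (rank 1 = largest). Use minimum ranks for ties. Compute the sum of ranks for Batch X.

33

Sorted (descending): 49, 47, 34, 23, 13, 11, 7, 7, 7, 6
The 3 values of 7 occupy positions 7–9 → each gets rank 7.
Batch X values → pooled ranks: 7→7, 11→6, 7→7, 7→7, 23→4, 47→2
Rank sum = 7 + 6 + 7 + 7 + 4 + 2 = 33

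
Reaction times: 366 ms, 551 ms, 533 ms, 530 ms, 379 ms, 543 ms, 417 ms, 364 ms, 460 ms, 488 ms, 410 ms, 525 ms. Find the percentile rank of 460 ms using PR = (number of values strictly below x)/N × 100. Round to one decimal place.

N = 12.
Strictly below 460: 5. Equal to 460: 1.
PR = 5/12 × 100 = 41.7

41.7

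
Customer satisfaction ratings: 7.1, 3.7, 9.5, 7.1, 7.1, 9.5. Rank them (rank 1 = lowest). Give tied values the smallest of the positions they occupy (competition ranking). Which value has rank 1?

Sorted (ascending): 3.7, 7.1, 7.1, 7.1, 9.5, 9.5
The 3 values of 7.1 occupy positions 2–4 → each gets rank 2.
The 2 values of 9.5 occupy positions 5–6 → each gets rank 5.
Rank 1 → value 3.7.

3.7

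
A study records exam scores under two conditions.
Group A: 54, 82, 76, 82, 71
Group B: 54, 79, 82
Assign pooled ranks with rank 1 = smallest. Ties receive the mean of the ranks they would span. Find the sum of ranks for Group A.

Sorted (ascending): 54, 54, 71, 76, 79, 82, 82, 82
The 2 values of 54 occupy positions 1–2 → average rank (1+2)/2 = 1.5.
The 3 values of 82 occupy positions 6–8 → average rank 7.
Group A values → pooled ranks: 54→1.5, 82→7, 76→4, 82→7, 71→3
Rank sum = 1.5 + 7 + 4 + 7 + 3 = 22.5

22.5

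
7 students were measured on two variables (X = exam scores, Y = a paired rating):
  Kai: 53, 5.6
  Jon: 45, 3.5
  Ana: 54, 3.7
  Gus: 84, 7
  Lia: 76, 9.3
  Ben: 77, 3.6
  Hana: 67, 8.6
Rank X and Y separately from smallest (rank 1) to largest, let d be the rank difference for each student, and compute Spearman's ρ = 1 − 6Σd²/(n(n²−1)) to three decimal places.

Ranks of variable 1: 2, 1, 3, 7, 5, 6, 4
Ranks of variable 2: 4, 1, 3, 5, 7, 2, 6
d = r₁ − r₂: -2, 0, 0, 2, -2, 4, -2
d²: 4, 0, 0, 4, 4, 16, 4; Σd² = 32
ρ = 1 − 6·32/(7·48) = 1 − 192/336 = 0.429

0.429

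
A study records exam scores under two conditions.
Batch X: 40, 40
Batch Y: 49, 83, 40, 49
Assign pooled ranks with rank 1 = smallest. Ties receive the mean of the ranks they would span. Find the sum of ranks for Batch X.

Sorted (ascending): 40, 40, 40, 49, 49, 83
The 3 values of 40 occupy positions 1–3 → average rank 2.
The 2 values of 49 occupy positions 4–5 → average rank (4+5)/2 = 4.5.
Batch X values → pooled ranks: 40→2, 40→2
Rank sum = 2 + 2 = 4

4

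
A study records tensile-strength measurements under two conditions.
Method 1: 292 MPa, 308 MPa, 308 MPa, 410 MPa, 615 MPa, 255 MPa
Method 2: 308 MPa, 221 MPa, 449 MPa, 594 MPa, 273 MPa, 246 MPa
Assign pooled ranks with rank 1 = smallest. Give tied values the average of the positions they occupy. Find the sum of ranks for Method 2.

35

Sorted (ascending): 221, 246, 255, 273, 292, 308, 308, 308, 410, 449, 594, 615
The 3 values of 308 occupy positions 6–8 → average rank 7.
Method 2 values → pooled ranks: 308→7, 221→1, 449→10, 594→11, 273→4, 246→2
Rank sum = 7 + 1 + 10 + 11 + 4 + 2 = 35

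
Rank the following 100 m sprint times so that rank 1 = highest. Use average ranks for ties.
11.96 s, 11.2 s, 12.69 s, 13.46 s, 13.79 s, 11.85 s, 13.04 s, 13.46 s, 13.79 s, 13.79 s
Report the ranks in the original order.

8, 10, 7, 4.5, 2, 9, 6, 4.5, 2, 2

Sorted (descending): 13.79, 13.79, 13.79, 13.46, 13.46, 13.04, 12.69, 11.96, 11.85, 11.2
The 3 values of 13.79 occupy positions 1–3 → average rank 2.
The 2 values of 13.46 occupy positions 4–5 → average rank (4+5)/2 = 4.5.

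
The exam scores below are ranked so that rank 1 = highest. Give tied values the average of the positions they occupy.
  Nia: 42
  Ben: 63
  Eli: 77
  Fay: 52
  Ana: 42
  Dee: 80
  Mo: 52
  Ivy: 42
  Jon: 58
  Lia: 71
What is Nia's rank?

9

Sorted (descending): 80, 77, 71, 63, 58, 52, 52, 42, 42, 42
The 2 values of 52 occupy positions 6–7 → average rank (6+7)/2 = 6.5.
The 3 values of 42 occupy positions 8–10 → average rank 9.
Nia has value 42 → rank 9.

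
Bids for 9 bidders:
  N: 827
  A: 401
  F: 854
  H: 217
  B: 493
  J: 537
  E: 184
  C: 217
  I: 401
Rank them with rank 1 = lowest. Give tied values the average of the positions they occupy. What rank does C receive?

2.5

Sorted (ascending): 184, 217, 217, 401, 401, 493, 537, 827, 854
The 2 values of 217 occupy positions 2–3 → average rank (2+3)/2 = 2.5.
The 2 values of 401 occupy positions 4–5 → average rank (4+5)/2 = 4.5.
C has value 217 → rank 2.5.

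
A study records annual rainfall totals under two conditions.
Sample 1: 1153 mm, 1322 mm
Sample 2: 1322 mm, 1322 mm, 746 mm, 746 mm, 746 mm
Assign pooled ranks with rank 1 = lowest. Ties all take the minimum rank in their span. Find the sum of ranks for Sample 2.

13

Sorted (ascending): 746, 746, 746, 1153, 1322, 1322, 1322
The 3 values of 746 occupy positions 1–3 → each gets rank 1.
The 3 values of 1322 occupy positions 5–7 → each gets rank 5.
Sample 2 values → pooled ranks: 1322→5, 1322→5, 746→1, 746→1, 746→1
Rank sum = 5 + 5 + 1 + 1 + 1 = 13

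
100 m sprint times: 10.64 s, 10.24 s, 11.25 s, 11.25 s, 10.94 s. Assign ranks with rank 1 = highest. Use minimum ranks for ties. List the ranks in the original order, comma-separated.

4, 5, 1, 1, 3

Sorted (descending): 11.25, 11.25, 10.94, 10.64, 10.24
The 2 values of 11.25 occupy positions 1–2 → each gets rank 1.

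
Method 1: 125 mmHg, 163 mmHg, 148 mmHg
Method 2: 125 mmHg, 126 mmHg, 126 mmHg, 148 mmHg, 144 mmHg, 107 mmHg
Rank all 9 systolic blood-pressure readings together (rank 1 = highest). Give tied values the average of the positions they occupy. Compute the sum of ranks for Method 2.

34

Sorted (descending): 163, 148, 148, 144, 126, 126, 125, 125, 107
The 2 values of 148 occupy positions 2–3 → average rank (2+3)/2 = 2.5.
The 2 values of 126 occupy positions 5–6 → average rank (5+6)/2 = 5.5.
The 2 values of 125 occupy positions 7–8 → average rank (7+8)/2 = 7.5.
Method 2 values → pooled ranks: 125→7.5, 126→5.5, 126→5.5, 148→2.5, 144→4, 107→9
Rank sum = 7.5 + 5.5 + 5.5 + 2.5 + 4 + 9 = 34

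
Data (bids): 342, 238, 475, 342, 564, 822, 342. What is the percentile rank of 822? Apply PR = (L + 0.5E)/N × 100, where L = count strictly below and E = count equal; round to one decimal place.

N = 7.
Strictly below 822: 6. Equal to 822: 1.
PR = (6 + 0.5·1)/7 × 100 = 92.9

92.9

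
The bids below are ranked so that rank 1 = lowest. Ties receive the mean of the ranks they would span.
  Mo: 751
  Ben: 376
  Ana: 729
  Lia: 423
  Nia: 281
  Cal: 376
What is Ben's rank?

2.5

Sorted (ascending): 281, 376, 376, 423, 729, 751
The 2 values of 376 occupy positions 2–3 → average rank (2+3)/2 = 2.5.
Ben has value 376 → rank 2.5.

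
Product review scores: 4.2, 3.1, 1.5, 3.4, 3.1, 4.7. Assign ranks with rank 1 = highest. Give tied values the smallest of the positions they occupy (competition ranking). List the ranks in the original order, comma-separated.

Sorted (descending): 4.7, 4.2, 3.4, 3.1, 3.1, 1.5
The 2 values of 3.1 occupy positions 4–5 → each gets rank 4.

2, 4, 6, 3, 4, 1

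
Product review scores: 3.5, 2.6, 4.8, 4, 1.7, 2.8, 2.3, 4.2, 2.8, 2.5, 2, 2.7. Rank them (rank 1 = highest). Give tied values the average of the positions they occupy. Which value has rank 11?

Sorted (descending): 4.8, 4.2, 4, 3.5, 2.8, 2.8, 2.7, 2.6, 2.5, 2.3, 2, 1.7
The 2 values of 2.8 occupy positions 5–6 → average rank (5+6)/2 = 5.5.
Rank 11 → value 2.

2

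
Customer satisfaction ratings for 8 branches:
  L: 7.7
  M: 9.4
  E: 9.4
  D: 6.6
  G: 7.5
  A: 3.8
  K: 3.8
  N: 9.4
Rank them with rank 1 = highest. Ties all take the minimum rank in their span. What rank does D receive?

6

Sorted (descending): 9.4, 9.4, 9.4, 7.7, 7.5, 6.6, 3.8, 3.8
The 3 values of 9.4 occupy positions 1–3 → each gets rank 1.
The 2 values of 3.8 occupy positions 7–8 → each gets rank 7.
D has value 6.6 → rank 6.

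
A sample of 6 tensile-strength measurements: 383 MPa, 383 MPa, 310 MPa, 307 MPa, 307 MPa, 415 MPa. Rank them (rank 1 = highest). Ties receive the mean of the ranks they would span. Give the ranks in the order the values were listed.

Sorted (descending): 415, 383, 383, 310, 307, 307
The 2 values of 383 occupy positions 2–3 → average rank (2+3)/2 = 2.5.
The 2 values of 307 occupy positions 5–6 → average rank (5+6)/2 = 5.5.

2.5, 2.5, 4, 5.5, 5.5, 1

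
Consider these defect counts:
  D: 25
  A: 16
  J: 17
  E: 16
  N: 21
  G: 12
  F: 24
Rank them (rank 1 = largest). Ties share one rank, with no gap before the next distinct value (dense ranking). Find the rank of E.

5

Sorted (descending): 25, 24, 21, 17, 16, 16, 12
The 2 values of 16 share dense rank 5.
Remaining distinct values take the next consecutive integers.
E has value 16 → rank 5.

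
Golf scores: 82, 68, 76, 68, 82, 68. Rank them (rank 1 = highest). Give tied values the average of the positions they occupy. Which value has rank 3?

76

Sorted (descending): 82, 82, 76, 68, 68, 68
The 2 values of 82 occupy positions 1–2 → average rank (1+2)/2 = 1.5.
The 3 values of 68 occupy positions 4–6 → average rank 5.
Rank 3 → value 76.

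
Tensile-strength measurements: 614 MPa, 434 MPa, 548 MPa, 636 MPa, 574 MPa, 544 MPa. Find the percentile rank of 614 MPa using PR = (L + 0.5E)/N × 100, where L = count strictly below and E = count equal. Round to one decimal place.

75.0

N = 6.
Strictly below 614: 4. Equal to 614: 1.
PR = (4 + 0.5·1)/6 × 100 = 75.0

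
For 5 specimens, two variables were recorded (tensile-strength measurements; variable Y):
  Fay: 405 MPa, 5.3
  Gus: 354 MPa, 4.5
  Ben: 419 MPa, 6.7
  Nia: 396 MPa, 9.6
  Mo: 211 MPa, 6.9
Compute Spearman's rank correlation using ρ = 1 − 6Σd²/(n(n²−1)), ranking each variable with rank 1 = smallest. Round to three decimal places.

Ranks of variable 1: 4, 2, 5, 3, 1
Ranks of variable 2: 2, 1, 3, 5, 4
d = r₁ − r₂: 2, 1, 2, -2, -3
d²: 4, 1, 4, 4, 9; Σd² = 22
ρ = 1 − 6·22/(5·24) = 1 − 132/120 = -0.100

-0.100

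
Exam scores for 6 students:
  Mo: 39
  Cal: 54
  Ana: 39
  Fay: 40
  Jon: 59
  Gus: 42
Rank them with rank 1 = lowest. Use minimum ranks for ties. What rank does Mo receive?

1

Sorted (ascending): 39, 39, 40, 42, 54, 59
The 2 values of 39 occupy positions 1–2 → each gets rank 1.
Mo has value 39 → rank 1.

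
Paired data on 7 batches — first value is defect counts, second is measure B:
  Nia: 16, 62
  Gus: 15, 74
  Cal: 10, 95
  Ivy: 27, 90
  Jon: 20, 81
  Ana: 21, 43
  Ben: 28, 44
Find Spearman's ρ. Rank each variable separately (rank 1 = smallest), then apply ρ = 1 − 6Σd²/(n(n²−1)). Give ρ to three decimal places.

Ranks of variable 1: 3, 2, 1, 6, 4, 5, 7
Ranks of variable 2: 3, 4, 7, 6, 5, 1, 2
d = r₁ − r₂: 0, -2, -6, 0, -1, 4, 5
d²: 0, 4, 36, 0, 1, 16, 25; Σd² = 82
ρ = 1 − 6·82/(7·48) = 1 − 492/336 = -0.464

-0.464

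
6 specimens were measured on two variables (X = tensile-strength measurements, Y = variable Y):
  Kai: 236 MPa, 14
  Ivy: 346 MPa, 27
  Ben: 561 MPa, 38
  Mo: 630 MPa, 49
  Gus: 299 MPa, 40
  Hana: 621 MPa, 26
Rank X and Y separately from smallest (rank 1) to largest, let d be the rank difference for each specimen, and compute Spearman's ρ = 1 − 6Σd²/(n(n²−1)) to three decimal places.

0.486

Ranks of variable 1: 1, 3, 4, 6, 2, 5
Ranks of variable 2: 1, 3, 4, 6, 5, 2
d = r₁ − r₂: 0, 0, 0, 0, -3, 3
d²: 0, 0, 0, 0, 9, 9; Σd² = 18
ρ = 1 − 6·18/(6·35) = 1 − 108/210 = 0.486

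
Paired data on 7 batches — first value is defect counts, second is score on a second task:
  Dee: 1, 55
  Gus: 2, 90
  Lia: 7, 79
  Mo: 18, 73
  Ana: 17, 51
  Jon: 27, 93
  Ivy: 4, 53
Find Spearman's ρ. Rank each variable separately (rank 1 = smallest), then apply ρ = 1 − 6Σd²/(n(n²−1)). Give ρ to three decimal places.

Ranks of variable 1: 1, 2, 4, 6, 5, 7, 3
Ranks of variable 2: 3, 6, 5, 4, 1, 7, 2
d = r₁ − r₂: -2, -4, -1, 2, 4, 0, 1
d²: 4, 16, 1, 4, 16, 0, 1; Σd² = 42
ρ = 1 − 6·42/(7·48) = 1 − 252/336 = 0.250

0.250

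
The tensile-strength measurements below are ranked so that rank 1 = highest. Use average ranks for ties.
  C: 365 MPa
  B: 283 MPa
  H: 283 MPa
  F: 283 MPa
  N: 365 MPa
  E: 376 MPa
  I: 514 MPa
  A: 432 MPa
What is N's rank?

Sorted (descending): 514, 432, 376, 365, 365, 283, 283, 283
The 2 values of 365 occupy positions 4–5 → average rank (4+5)/2 = 4.5.
The 3 values of 283 occupy positions 6–8 → average rank 7.
N has value 365 MPa → rank 4.5.

4.5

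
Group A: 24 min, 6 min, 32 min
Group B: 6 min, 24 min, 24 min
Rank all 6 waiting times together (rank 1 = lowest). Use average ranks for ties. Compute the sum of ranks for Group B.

Sorted (ascending): 6, 6, 24, 24, 24, 32
The 2 values of 6 occupy positions 1–2 → average rank (1+2)/2 = 1.5.
The 3 values of 24 occupy positions 3–5 → average rank 4.
Group B values → pooled ranks: 6→1.5, 24→4, 24→4
Rank sum = 1.5 + 4 + 4 = 9.5

9.5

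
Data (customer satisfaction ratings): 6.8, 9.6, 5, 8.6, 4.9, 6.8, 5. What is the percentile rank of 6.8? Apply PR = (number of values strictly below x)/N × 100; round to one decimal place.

42.9

N = 7.
Strictly below 6.8: 3. Equal to 6.8: 2.
PR = 3/7 × 100 = 42.9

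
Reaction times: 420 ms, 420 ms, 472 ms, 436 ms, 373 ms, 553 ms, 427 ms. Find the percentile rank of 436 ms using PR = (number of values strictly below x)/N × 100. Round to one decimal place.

57.1

N = 7.
Strictly below 436: 4. Equal to 436: 1.
PR = 4/7 × 100 = 57.1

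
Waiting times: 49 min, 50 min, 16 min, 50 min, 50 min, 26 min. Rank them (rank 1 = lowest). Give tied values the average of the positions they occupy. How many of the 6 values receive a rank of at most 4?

3

Sorted (ascending): 16, 26, 49, 50, 50, 50
The 3 values of 50 occupy positions 4–6 → average rank 5.
Ranks ≤ 4: {1, 2, 3} → 3 values.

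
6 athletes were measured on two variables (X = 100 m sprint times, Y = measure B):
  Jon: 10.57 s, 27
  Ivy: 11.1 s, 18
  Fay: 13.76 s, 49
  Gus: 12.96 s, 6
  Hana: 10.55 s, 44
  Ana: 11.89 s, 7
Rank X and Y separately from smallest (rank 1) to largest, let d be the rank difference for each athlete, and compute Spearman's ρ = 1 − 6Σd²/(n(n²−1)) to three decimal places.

Ranks of variable 1: 2, 3, 6, 5, 1, 4
Ranks of variable 2: 4, 3, 6, 1, 5, 2
d = r₁ − r₂: -2, 0, 0, 4, -4, 2
d²: 4, 0, 0, 16, 16, 4; Σd² = 40
ρ = 1 − 6·40/(6·35) = 1 − 240/210 = -0.143

-0.143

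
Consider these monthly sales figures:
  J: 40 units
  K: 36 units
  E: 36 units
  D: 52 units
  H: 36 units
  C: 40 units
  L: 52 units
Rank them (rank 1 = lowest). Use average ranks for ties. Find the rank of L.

Sorted (ascending): 36, 36, 36, 40, 40, 52, 52
The 3 values of 36 occupy positions 1–3 → average rank 2.
The 2 values of 40 occupy positions 4–5 → average rank (4+5)/2 = 4.5.
The 2 values of 52 occupy positions 6–7 → average rank (6+7)/2 = 6.5.
L has value 52 units → rank 6.5.

6.5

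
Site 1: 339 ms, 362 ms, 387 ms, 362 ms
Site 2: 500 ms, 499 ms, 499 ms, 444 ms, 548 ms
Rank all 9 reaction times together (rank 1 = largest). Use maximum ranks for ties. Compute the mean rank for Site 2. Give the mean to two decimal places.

3.20

Sorted (descending): 548, 500, 499, 499, 444, 387, 362, 362, 339
The 2 values of 499 occupy positions 3–4 → each gets rank 4.
The 2 values of 362 occupy positions 7–8 → each gets rank 8.
Site 2 values → pooled ranks: 500→2, 499→4, 499→4, 444→5, 548→1
Mean rank = (2 + 4 + 4 + 5 + 1) / 5 = 3.20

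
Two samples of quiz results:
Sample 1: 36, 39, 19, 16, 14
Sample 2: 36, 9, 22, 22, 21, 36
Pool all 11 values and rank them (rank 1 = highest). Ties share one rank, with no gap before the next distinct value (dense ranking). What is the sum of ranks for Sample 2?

22

Sorted (descending): 39, 36, 36, 36, 22, 22, 21, 19, 16, 14, 9
The 3 values of 36 share dense rank 2.
The 2 values of 22 share dense rank 3.
Remaining distinct values take the next consecutive integers.
Sample 2 values → pooled ranks: 36→2, 9→8, 22→3, 22→3, 21→4, 36→2
Rank sum = 2 + 8 + 3 + 3 + 4 + 2 = 22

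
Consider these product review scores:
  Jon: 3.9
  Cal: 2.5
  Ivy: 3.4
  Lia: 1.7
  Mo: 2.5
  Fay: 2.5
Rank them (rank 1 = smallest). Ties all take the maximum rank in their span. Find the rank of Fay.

Sorted (ascending): 1.7, 2.5, 2.5, 2.5, 3.4, 3.9
The 3 values of 2.5 occupy positions 2–4 → each gets rank 4.
Fay has value 2.5 → rank 4.

4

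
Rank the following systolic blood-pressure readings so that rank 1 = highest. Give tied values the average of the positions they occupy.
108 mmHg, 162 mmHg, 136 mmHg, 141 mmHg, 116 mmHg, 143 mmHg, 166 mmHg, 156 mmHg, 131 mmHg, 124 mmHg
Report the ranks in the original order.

Sorted (descending): 166, 162, 156, 143, 141, 136, 131, 124, 116, 108
No ties — each value takes its position as its rank.

10, 2, 6, 5, 9, 4, 1, 3, 7, 8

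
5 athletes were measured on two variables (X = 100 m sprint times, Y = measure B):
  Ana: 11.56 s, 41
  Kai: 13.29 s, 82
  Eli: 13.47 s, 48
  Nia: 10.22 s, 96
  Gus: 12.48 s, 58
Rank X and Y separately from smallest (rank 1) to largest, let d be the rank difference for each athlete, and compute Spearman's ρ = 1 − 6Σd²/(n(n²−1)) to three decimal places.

Ranks of variable 1: 2, 4, 5, 1, 3
Ranks of variable 2: 1, 4, 2, 5, 3
d = r₁ − r₂: 1, 0, 3, -4, 0
d²: 1, 0, 9, 16, 0; Σd² = 26
ρ = 1 − 6·26/(5·24) = 1 − 156/120 = -0.300

-0.300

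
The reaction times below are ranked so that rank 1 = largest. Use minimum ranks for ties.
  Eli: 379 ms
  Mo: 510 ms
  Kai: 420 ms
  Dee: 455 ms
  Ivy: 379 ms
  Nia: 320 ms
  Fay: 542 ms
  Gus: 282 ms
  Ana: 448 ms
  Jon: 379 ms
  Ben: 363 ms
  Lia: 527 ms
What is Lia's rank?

2

Sorted (descending): 542, 527, 510, 455, 448, 420, 379, 379, 379, 363, 320, 282
The 3 values of 379 occupy positions 7–9 → each gets rank 7.
Lia has value 527 ms → rank 2.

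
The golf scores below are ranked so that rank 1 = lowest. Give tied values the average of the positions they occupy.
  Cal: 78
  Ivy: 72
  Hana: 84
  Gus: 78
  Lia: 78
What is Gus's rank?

3

Sorted (ascending): 72, 78, 78, 78, 84
The 3 values of 78 occupy positions 2–4 → average rank 3.
Gus has value 78 → rank 3.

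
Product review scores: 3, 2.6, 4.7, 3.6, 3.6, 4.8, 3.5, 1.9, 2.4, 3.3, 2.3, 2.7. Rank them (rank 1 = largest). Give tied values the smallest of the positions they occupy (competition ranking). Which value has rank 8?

2.7

Sorted (descending): 4.8, 4.7, 3.6, 3.6, 3.5, 3.3, 3, 2.7, 2.6, 2.4, 2.3, 1.9
The 2 values of 3.6 occupy positions 3–4 → each gets rank 3.
Rank 8 → value 2.7.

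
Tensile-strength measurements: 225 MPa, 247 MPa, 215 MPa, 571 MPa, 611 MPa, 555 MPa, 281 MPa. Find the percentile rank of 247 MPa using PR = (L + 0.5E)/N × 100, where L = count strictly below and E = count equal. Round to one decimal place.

N = 7.
Strictly below 247: 2. Equal to 247: 1.
PR = (2 + 0.5·1)/7 × 100 = 35.7

35.7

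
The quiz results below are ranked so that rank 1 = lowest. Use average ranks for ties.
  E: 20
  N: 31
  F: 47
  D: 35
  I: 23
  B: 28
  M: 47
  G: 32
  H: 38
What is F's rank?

8.5

Sorted (ascending): 20, 23, 28, 31, 32, 35, 38, 47, 47
The 2 values of 47 occupy positions 8–9 → average rank (8+9)/2 = 8.5.
F has value 47 → rank 8.5.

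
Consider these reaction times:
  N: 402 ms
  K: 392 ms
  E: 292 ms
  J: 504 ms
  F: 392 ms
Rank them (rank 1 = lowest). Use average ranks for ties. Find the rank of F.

2.5

Sorted (ascending): 292, 392, 392, 402, 504
The 2 values of 392 occupy positions 2–3 → average rank (2+3)/2 = 2.5.
F has value 392 ms → rank 2.5.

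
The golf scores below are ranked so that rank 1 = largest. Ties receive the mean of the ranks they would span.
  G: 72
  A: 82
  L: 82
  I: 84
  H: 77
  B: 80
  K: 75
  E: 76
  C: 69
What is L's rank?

2.5

Sorted (descending): 84, 82, 82, 80, 77, 76, 75, 72, 69
The 2 values of 82 occupy positions 2–3 → average rank (2+3)/2 = 2.5.
L has value 82 → rank 2.5.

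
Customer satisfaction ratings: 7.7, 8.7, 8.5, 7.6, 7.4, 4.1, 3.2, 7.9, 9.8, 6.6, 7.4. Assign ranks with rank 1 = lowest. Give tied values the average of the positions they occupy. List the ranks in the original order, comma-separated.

7, 10, 9, 6, 4.5, 2, 1, 8, 11, 3, 4.5

Sorted (ascending): 3.2, 4.1, 6.6, 7.4, 7.4, 7.6, 7.7, 7.9, 8.5, 8.7, 9.8
The 2 values of 7.4 occupy positions 4–5 → average rank (4+5)/2 = 4.5.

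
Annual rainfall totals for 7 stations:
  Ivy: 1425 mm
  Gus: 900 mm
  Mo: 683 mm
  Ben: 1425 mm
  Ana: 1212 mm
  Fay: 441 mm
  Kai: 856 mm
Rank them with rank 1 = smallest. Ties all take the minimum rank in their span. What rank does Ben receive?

6

Sorted (ascending): 441, 683, 856, 900, 1212, 1425, 1425
The 2 values of 1425 occupy positions 6–7 → each gets rank 6.
Ben has value 1425 mm → rank 6.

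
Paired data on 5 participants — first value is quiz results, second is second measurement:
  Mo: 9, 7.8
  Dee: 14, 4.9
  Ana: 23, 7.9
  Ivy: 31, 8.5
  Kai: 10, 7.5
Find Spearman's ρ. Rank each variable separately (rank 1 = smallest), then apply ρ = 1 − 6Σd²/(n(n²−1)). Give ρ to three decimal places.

Ranks of variable 1: 1, 3, 4, 5, 2
Ranks of variable 2: 3, 1, 4, 5, 2
d = r₁ − r₂: -2, 2, 0, 0, 0
d²: 4, 4, 0, 0, 0; Σd² = 8
ρ = 1 − 6·8/(5·24) = 1 − 48/120 = 0.600

0.600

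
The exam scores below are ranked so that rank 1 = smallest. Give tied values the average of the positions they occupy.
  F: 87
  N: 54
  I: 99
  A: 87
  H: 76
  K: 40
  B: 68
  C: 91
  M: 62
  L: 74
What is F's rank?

7.5

Sorted (ascending): 40, 54, 62, 68, 74, 76, 87, 87, 91, 99
The 2 values of 87 occupy positions 7–8 → average rank (7+8)/2 = 7.5.
F has value 87 → rank 7.5.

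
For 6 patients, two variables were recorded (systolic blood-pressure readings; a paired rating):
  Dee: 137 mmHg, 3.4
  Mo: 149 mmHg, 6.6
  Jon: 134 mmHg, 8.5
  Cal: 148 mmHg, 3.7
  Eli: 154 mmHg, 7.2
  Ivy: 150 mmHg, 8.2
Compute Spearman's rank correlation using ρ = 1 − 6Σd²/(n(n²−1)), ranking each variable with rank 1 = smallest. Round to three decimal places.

Ranks of variable 1: 2, 4, 1, 3, 6, 5
Ranks of variable 2: 1, 3, 6, 2, 4, 5
d = r₁ − r₂: 1, 1, -5, 1, 2, 0
d²: 1, 1, 25, 1, 4, 0; Σd² = 32
ρ = 1 − 6·32/(6·35) = 1 − 192/210 = 0.086

0.086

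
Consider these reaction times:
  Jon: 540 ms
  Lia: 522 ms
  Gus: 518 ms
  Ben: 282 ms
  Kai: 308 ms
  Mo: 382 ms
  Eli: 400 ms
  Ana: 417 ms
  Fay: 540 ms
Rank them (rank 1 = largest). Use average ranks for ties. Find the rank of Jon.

Sorted (descending): 540, 540, 522, 518, 417, 400, 382, 308, 282
The 2 values of 540 occupy positions 1–2 → average rank (1+2)/2 = 1.5.
Jon has value 540 ms → rank 1.5.

1.5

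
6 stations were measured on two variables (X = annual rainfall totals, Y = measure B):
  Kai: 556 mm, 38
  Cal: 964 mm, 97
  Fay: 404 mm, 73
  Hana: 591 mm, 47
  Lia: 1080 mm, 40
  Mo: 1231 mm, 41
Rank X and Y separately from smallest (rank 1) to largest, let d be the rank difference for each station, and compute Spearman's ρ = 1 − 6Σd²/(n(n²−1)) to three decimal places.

Ranks of variable 1: 2, 4, 1, 3, 5, 6
Ranks of variable 2: 1, 6, 5, 4, 2, 3
d = r₁ − r₂: 1, -2, -4, -1, 3, 3
d²: 1, 4, 16, 1, 9, 9; Σd² = 40
ρ = 1 − 6·40/(6·35) = 1 − 240/210 = -0.143

-0.143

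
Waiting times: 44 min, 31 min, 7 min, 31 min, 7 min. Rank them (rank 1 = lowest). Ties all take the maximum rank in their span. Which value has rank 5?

44

Sorted (ascending): 7, 7, 31, 31, 44
The 2 values of 7 occupy positions 1–2 → each gets rank 2.
The 2 values of 31 occupy positions 3–4 → each gets rank 4.
Rank 5 → value 44.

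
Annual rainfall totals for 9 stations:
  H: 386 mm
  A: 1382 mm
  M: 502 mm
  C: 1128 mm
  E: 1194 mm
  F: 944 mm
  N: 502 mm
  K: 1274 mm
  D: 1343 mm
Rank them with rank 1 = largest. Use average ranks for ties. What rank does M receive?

7.5

Sorted (descending): 1382, 1343, 1274, 1194, 1128, 944, 502, 502, 386
The 2 values of 502 occupy positions 7–8 → average rank (7+8)/2 = 7.5.
M has value 502 mm → rank 7.5.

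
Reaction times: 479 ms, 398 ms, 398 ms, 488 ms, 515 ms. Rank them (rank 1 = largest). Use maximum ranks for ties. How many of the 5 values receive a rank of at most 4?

Sorted (descending): 515, 488, 479, 398, 398
The 2 values of 398 occupy positions 4–5 → each gets rank 5.
Ranks ≤ 4: {1, 2, 3} → 3 values.

3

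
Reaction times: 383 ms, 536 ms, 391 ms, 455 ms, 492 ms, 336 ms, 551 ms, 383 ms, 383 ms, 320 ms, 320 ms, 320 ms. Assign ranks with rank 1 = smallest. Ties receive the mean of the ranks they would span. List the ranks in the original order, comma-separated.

6, 11, 8, 9, 10, 4, 12, 6, 6, 2, 2, 2

Sorted (ascending): 320, 320, 320, 336, 383, 383, 383, 391, 455, 492, 536, 551
The 3 values of 320 occupy positions 1–3 → average rank 2.
The 3 values of 383 occupy positions 5–7 → average rank 6.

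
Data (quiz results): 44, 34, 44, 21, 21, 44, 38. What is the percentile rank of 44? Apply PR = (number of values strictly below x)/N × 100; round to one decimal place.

57.1

N = 7.
Strictly below 44: 4. Equal to 44: 3.
PR = 4/7 × 100 = 57.1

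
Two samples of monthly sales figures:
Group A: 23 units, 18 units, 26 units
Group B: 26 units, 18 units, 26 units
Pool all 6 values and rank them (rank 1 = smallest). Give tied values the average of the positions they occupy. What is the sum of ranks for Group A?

9.5

Sorted (ascending): 18, 18, 23, 26, 26, 26
The 2 values of 18 occupy positions 1–2 → average rank (1+2)/2 = 1.5.
The 3 values of 26 occupy positions 4–6 → average rank 5.
Group A values → pooled ranks: 23→3, 18→1.5, 26→5
Rank sum = 3 + 1.5 + 5 = 9.5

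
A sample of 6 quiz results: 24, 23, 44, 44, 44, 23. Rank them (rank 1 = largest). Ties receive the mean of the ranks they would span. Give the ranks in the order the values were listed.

4, 5.5, 2, 2, 2, 5.5

Sorted (descending): 44, 44, 44, 24, 23, 23
The 3 values of 44 occupy positions 1–3 → average rank 2.
The 2 values of 23 occupy positions 5–6 → average rank (5+6)/2 = 5.5.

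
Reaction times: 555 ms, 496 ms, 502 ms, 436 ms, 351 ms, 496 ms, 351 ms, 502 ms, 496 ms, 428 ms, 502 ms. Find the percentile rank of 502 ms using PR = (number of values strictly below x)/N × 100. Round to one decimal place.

N = 11.
Strictly below 502: 7. Equal to 502: 3.
PR = 7/11 × 100 = 63.6

63.6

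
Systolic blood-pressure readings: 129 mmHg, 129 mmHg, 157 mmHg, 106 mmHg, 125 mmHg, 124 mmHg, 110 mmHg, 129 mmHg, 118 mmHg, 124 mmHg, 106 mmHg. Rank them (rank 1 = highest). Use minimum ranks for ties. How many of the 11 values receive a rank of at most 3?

Sorted (descending): 157, 129, 129, 129, 125, 124, 124, 118, 110, 106, 106
The 3 values of 129 occupy positions 2–4 → each gets rank 2.
The 2 values of 124 occupy positions 6–7 → each gets rank 6.
The 2 values of 106 occupy positions 10–11 → each gets rank 10.
Ranks ≤ 3: {1, 2, 2, 2} → 4 values.

4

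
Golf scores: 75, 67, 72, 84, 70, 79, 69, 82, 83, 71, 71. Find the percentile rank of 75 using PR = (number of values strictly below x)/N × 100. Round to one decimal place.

54.5

N = 11.
Strictly below 75: 6. Equal to 75: 1.
PR = 6/11 × 100 = 54.5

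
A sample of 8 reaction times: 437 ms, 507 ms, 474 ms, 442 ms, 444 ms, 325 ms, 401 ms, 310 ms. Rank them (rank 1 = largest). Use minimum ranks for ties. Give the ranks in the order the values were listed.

5, 1, 2, 4, 3, 7, 6, 8

Sorted (descending): 507, 474, 444, 442, 437, 401, 325, 310
No ties — each value takes its position as its rank.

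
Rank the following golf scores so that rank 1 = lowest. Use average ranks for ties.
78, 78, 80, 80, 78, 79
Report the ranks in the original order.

Sorted (ascending): 78, 78, 78, 79, 80, 80
The 3 values of 78 occupy positions 1–3 → average rank 2.
The 2 values of 80 occupy positions 5–6 → average rank (5+6)/2 = 5.5.

2, 2, 5.5, 5.5, 2, 4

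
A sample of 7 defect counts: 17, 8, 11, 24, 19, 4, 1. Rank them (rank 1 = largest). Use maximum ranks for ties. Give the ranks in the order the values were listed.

Sorted (descending): 24, 19, 17, 11, 8, 4, 1
No ties — each value takes its position as its rank.

3, 5, 4, 1, 2, 6, 7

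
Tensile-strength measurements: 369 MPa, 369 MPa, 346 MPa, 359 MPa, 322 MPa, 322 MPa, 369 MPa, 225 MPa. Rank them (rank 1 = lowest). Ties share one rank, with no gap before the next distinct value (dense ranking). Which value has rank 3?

Sorted (ascending): 225, 322, 322, 346, 359, 369, 369, 369
The 2 values of 322 share dense rank 2.
The 3 values of 369 share dense rank 5.
Remaining distinct values take the next consecutive integers.
Rank 3 → value 346.

346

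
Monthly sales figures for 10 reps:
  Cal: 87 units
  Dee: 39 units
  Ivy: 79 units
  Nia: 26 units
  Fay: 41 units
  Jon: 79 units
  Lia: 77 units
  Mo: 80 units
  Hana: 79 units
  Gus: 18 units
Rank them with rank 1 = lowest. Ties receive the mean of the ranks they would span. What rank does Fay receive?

Sorted (ascending): 18, 26, 39, 41, 77, 79, 79, 79, 80, 87
The 3 values of 79 occupy positions 6–8 → average rank 7.
Fay has value 41 units → rank 4.

4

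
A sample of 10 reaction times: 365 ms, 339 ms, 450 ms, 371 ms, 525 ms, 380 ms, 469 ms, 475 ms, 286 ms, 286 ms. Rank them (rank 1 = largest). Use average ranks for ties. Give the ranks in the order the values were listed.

Sorted (descending): 525, 475, 469, 450, 380, 371, 365, 339, 286, 286
The 2 values of 286 occupy positions 9–10 → average rank (9+10)/2 = 9.5.

7, 8, 4, 6, 1, 5, 3, 2, 9.5, 9.5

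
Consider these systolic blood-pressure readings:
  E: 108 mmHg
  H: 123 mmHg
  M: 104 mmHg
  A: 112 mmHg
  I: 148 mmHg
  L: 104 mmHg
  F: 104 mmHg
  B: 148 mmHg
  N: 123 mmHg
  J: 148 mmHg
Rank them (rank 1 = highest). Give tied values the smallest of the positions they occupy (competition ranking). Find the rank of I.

1

Sorted (descending): 148, 148, 148, 123, 123, 112, 108, 104, 104, 104
The 3 values of 148 occupy positions 1–3 → each gets rank 1.
The 2 values of 123 occupy positions 4–5 → each gets rank 4.
The 3 values of 104 occupy positions 8–10 → each gets rank 8.
I has value 148 mmHg → rank 1.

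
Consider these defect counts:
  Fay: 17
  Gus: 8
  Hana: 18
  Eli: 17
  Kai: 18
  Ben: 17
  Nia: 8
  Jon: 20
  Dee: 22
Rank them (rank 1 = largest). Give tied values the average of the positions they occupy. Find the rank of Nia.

Sorted (descending): 22, 20, 18, 18, 17, 17, 17, 8, 8
The 2 values of 18 occupy positions 3–4 → average rank (3+4)/2 = 3.5.
The 3 values of 17 occupy positions 5–7 → average rank 6.
The 2 values of 8 occupy positions 8–9 → average rank (8+9)/2 = 8.5.
Nia has value 8 → rank 8.5.

8.5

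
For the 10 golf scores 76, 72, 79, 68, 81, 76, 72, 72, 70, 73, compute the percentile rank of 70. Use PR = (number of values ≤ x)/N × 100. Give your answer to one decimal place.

N = 10.
Strictly below 70: 1. Equal to 70: 1.
PR = 2/10 × 100 = 20.0

20.0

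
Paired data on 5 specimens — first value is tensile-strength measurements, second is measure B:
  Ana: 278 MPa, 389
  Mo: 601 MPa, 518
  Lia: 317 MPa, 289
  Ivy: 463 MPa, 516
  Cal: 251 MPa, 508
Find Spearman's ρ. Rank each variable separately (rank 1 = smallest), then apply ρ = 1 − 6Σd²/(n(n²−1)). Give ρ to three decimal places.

0.600

Ranks of variable 1: 2, 5, 3, 4, 1
Ranks of variable 2: 2, 5, 1, 4, 3
d = r₁ − r₂: 0, 0, 2, 0, -2
d²: 0, 0, 4, 0, 4; Σd² = 8
ρ = 1 − 6·8/(5·24) = 1 − 48/120 = 0.600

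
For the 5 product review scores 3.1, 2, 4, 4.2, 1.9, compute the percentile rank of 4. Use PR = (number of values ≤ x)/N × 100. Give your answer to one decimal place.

N = 5.
Strictly below 4: 3. Equal to 4: 1.
PR = 4/5 × 100 = 80.0

80.0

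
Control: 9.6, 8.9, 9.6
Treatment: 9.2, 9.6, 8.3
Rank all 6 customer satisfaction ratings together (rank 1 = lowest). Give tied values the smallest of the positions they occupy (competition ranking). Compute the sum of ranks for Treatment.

8

Sorted (ascending): 8.3, 8.9, 9.2, 9.6, 9.6, 9.6
The 3 values of 9.6 occupy positions 4–6 → each gets rank 4.
Treatment values → pooled ranks: 9.2→3, 9.6→4, 8.3→1
Rank sum = 3 + 4 + 1 = 8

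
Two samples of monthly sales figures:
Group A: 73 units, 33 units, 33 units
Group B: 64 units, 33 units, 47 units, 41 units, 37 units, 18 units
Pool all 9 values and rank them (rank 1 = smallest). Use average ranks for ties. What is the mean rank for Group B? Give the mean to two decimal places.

5.00

Sorted (ascending): 18, 33, 33, 33, 37, 41, 47, 64, 73
The 3 values of 33 occupy positions 2–4 → average rank 3.
Group B values → pooled ranks: 64→8, 33→3, 47→7, 41→6, 37→5, 18→1
Mean rank = (8 + 3 + 7 + 6 + 5 + 1) / 6 = 5.00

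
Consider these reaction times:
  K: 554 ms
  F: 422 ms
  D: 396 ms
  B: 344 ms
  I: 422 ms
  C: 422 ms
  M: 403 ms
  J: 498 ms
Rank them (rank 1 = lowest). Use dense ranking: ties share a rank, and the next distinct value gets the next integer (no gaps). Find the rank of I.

4

Sorted (ascending): 344, 396, 403, 422, 422, 422, 498, 554
The 3 values of 422 share dense rank 4.
Remaining distinct values take the next consecutive integers.
I has value 422 ms → rank 4.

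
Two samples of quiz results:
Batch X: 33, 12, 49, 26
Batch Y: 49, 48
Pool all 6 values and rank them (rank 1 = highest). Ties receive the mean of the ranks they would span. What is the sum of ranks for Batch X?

Sorted (descending): 49, 49, 48, 33, 26, 12
The 2 values of 49 occupy positions 1–2 → average rank (1+2)/2 = 1.5.
Batch X values → pooled ranks: 33→4, 12→6, 49→1.5, 26→5
Rank sum = 4 + 6 + 1.5 + 5 = 16.5

16.5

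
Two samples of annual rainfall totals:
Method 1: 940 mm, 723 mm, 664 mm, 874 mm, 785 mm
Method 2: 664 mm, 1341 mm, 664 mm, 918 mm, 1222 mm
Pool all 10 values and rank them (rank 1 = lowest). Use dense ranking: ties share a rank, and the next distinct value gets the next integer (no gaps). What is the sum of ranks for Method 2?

22

Sorted (ascending): 664, 664, 664, 723, 785, 874, 918, 940, 1222, 1341
The 3 values of 664 share dense rank 1.
Remaining distinct values take the next consecutive integers.
Method 2 values → pooled ranks: 664→1, 1341→8, 664→1, 918→5, 1222→7
Rank sum = 1 + 8 + 1 + 5 + 7 = 22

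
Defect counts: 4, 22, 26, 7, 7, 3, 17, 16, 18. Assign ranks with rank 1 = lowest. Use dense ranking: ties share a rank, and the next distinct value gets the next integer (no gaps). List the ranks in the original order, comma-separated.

Sorted (ascending): 3, 4, 7, 7, 16, 17, 18, 22, 26
The 2 values of 7 share dense rank 3.
Remaining distinct values take the next consecutive integers.

2, 7, 8, 3, 3, 1, 5, 4, 6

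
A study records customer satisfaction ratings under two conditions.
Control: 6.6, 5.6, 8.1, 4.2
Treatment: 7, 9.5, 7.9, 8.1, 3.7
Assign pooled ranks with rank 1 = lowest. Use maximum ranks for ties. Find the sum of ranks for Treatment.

Sorted (ascending): 3.7, 4.2, 5.6, 6.6, 7, 7.9, 8.1, 8.1, 9.5
The 2 values of 8.1 occupy positions 7–8 → each gets rank 8.
Treatment values → pooled ranks: 7→5, 9.5→9, 7.9→6, 8.1→8, 3.7→1
Rank sum = 5 + 9 + 6 + 8 + 1 = 29

29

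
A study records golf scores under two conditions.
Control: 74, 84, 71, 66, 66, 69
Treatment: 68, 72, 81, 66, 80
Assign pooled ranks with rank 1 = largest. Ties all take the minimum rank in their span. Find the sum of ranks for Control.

Sorted (descending): 84, 81, 80, 74, 72, 71, 69, 68, 66, 66, 66
The 3 values of 66 occupy positions 9–11 → each gets rank 9.
Control values → pooled ranks: 74→4, 84→1, 71→6, 66→9, 66→9, 69→7
Rank sum = 4 + 1 + 6 + 9 + 9 + 7 = 36

36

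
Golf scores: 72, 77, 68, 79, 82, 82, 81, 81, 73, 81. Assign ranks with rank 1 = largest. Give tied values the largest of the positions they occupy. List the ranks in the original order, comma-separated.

9, 7, 10, 6, 2, 2, 5, 5, 8, 5

Sorted (descending): 82, 82, 81, 81, 81, 79, 77, 73, 72, 68
The 2 values of 82 occupy positions 1–2 → each gets rank 2.
The 3 values of 81 occupy positions 3–5 → each gets rank 5.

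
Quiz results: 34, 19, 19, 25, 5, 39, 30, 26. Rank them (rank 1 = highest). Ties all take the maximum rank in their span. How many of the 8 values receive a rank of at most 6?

Sorted (descending): 39, 34, 30, 26, 25, 19, 19, 5
The 2 values of 19 occupy positions 6–7 → each gets rank 7.
Ranks ≤ 6: {1, 2, 3, 4, 5} → 5 values.

5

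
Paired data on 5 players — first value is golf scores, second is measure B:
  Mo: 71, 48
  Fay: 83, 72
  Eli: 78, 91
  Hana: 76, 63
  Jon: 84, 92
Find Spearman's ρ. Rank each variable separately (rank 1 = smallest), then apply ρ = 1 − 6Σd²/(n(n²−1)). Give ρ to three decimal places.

0.900

Ranks of variable 1: 1, 4, 3, 2, 5
Ranks of variable 2: 1, 3, 4, 2, 5
d = r₁ − r₂: 0, 1, -1, 0, 0
d²: 0, 1, 1, 0, 0; Σd² = 2
ρ = 1 − 6·2/(5·24) = 1 − 12/120 = 0.900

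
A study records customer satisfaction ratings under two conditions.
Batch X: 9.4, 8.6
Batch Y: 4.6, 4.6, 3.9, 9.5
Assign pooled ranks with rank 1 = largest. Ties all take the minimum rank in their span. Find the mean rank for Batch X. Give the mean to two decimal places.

Sorted (descending): 9.5, 9.4, 8.6, 4.6, 4.6, 3.9
The 2 values of 4.6 occupy positions 4–5 → each gets rank 4.
Batch X values → pooled ranks: 9.4→2, 8.6→3
Mean rank = (2 + 3) / 2 = 2.50

2.50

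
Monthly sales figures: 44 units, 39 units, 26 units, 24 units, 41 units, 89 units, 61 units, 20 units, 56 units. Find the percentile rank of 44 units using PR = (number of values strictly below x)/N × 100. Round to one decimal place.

55.6

N = 9.
Strictly below 44: 5. Equal to 44: 1.
PR = 5/9 × 100 = 55.6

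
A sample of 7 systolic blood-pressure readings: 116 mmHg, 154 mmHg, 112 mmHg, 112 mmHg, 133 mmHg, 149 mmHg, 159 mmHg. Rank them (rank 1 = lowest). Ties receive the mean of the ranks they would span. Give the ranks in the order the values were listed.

Sorted (ascending): 112, 112, 116, 133, 149, 154, 159
The 2 values of 112 occupy positions 1–2 → average rank (1+2)/2 = 1.5.

3, 6, 1.5, 1.5, 4, 5, 7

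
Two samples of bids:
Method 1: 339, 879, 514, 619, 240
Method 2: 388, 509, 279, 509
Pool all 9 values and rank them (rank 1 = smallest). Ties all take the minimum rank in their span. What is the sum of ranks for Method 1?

Sorted (ascending): 240, 279, 339, 388, 509, 509, 514, 619, 879
The 2 values of 509 occupy positions 5–6 → each gets rank 5.
Method 1 values → pooled ranks: 339→3, 879→9, 514→7, 619→8, 240→1
Rank sum = 3 + 9 + 7 + 8 + 1 = 28

28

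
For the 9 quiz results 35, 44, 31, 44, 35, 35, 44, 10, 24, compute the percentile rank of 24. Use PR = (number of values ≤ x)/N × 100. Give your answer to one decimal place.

N = 9.
Strictly below 24: 1. Equal to 24: 1.
PR = 2/9 × 100 = 22.2

22.2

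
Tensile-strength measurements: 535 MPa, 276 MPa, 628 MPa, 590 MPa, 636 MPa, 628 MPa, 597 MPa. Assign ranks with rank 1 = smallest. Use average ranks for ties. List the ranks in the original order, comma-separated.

2, 1, 5.5, 3, 7, 5.5, 4

Sorted (ascending): 276, 535, 590, 597, 628, 628, 636
The 2 values of 628 occupy positions 5–6 → average rank (5+6)/2 = 5.5.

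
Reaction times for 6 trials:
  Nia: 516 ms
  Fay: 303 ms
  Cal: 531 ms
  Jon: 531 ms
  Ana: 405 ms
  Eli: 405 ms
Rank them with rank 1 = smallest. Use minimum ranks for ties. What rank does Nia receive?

4

Sorted (ascending): 303, 405, 405, 516, 531, 531
The 2 values of 405 occupy positions 2–3 → each gets rank 2.
The 2 values of 531 occupy positions 5–6 → each gets rank 5.
Nia has value 516 ms → rank 4.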